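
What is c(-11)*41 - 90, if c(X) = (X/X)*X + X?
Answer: -992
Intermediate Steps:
c(X) = 2*X (c(X) = 1*X + X = X + X = 2*X)
c(-11)*41 - 90 = (2*(-11))*41 - 90 = -22*41 - 90 = -902 - 90 = -992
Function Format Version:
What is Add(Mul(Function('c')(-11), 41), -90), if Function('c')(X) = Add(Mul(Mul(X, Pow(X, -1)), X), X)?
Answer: -992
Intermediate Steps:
Function('c')(X) = Mul(2, X) (Function('c')(X) = Add(Mul(1, X), X) = Add(X, X) = Mul(2, X))
Add(Mul(Function('c')(-11), 41), -90) = Add(Mul(Mul(2, -11), 41), -90) = Add(Mul(-22, 41), -90) = Add(-902, -90) = -992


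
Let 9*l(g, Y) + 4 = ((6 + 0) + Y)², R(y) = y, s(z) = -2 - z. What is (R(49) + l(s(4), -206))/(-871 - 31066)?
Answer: -4493/31937 ≈ -0.14068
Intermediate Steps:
l(g, Y) = -4/9 + (6 + Y)²/9 (l(g, Y) = -4/9 + ((6 + 0) + Y)²/9 = -4/9 + (6 + Y)²/9)
(R(49) + l(s(4), -206))/(-871 - 31066) = (49 + (-4/9 + (6 - 206)²/9))/(-871 - 31066) = (49 + (-4/9 + (⅑)*(-200)²))/(-31937) = (49 + (-4/9 + (⅑)*40000))*(-1/31937) = (49 + (-4/9 + 40000/9))*(-1/31937) = (49 + 4444)*(-1/31937) = 4493*(-1/31937) = -4493/31937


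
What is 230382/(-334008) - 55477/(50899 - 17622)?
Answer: -1455343535/617488012 ≈ -2.3569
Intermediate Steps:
230382/(-334008) - 55477/(50899 - 17622) = 230382*(-1/334008) - 55477/33277 = -12799/18556 - 55477*1/33277 = -12799/18556 - 55477/33277 = -1455343535/617488012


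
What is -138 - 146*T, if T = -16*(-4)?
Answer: -9482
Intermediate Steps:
T = 64
-138 - 146*T = -138 - 146*64 = -138 - 9344 = -9482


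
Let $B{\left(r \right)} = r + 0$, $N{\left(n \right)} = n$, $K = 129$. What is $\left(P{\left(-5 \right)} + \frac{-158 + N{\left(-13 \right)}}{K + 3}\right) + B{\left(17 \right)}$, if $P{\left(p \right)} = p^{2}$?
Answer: $\frac{1791}{44} \approx 40.705$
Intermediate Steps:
$B{\left(r \right)} = r$
$\left(P{\left(-5 \right)} + \frac{-158 + N{\left(-13 \right)}}{K + 3}\right) + B{\left(17 \right)} = \left(\left(-5\right)^{2} + \frac{-158 - 13}{129 + 3}\right) + 17 = \left(25 - \frac{171}{132}\right) + 17 = \left(25 - \frac{57}{44}\right) + 17 = \frac{1043}{44} + 17 = \frac{1791}{44}$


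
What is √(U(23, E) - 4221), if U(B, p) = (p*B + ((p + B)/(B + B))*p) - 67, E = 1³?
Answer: I*√2255909/23 ≈ 65.303*I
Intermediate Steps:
E = 1
U(B, p) = -67 + B*p + p*(B + p)/(2*B) (U(B, p) = (B*p + ((B + p)/((2*B)))*p) - 67 = (B*p + ((B + p)*(1/(2*B)))*p) - 67 = (B*p + ((B + p)/(2*B))*p) - 67 = (B*p + p*(B + p)/(2*B)) - 67 = -67 + B*p + p*(B + p)/(2*B))
√(U(23, E) - 4221) = √((-67 + (½)*1 + 23*1 + (½)*1²/23) - 4221) = √((-67 + ½ + 23 + (½)*(1/23)*1) - 4221) = √((-67 + ½ + 23 + 1/46) - 4221) = √(-1000/23 - 4221) = √(-98083/23) = I*√2255909/23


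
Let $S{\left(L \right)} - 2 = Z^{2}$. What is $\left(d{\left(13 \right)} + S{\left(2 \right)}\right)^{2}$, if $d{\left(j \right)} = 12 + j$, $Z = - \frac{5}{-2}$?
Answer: $\frac{17689}{16} \approx 1105.6$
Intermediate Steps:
$Z = \frac{5}{2}$ ($Z = \left(-5\right) \left(- \frac{1}{2}\right) = \frac{5}{2} \approx 2.5$)
$S{\left(L \right)} = \frac{33}{4}$ ($S{\left(L \right)} = 2 + \left(\frac{5}{2}\right)^{2} = 2 + \frac{25}{4} = \frac{33}{4}$)
$\left(d{\left(13 \right)} + S{\left(2 \right)}\right)^{2} = \left(\left(12 + 13\right) + \frac{33}{4}\right)^{2} = \left(25 + \frac{33}{4}\right)^{2} = \left(\frac{133}{4}\right)^{2} = \frac{17689}{16}$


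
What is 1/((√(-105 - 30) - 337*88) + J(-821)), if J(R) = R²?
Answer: 42959/27682135224 - I*√15/138410676120 ≈ 1.5519e-6 - 2.7982e-11*I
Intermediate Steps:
1/((√(-105 - 30) - 337*88) + J(-821)) = 1/((√(-105 - 30) - 337*88) + (-821)²) = 1/((√(-135) - 29656) + 674041) = 1/((3*I*√15 - 29656) + 674041) = 1/((-29656 + 3*I*√15) + 674041) = 1/(644385 + 3*I*√15)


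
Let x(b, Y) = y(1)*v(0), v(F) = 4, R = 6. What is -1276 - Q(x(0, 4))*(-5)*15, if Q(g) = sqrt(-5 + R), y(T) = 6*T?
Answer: -1201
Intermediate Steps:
x(b, Y) = 24 (x(b, Y) = (6*1)*4 = 6*4 = 24)
Q(g) = 1 (Q(g) = sqrt(-5 + 6) = sqrt(1) = 1)
-1276 - Q(x(0, 4))*(-5)*15 = -1276 - 1*(-5)*15 = -1276 - (-5)*15 = -1276 - 1*(-75) = -1276 + 75 = -1201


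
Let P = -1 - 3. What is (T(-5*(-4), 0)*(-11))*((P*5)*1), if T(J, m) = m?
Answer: 0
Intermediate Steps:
P = -4
(T(-5*(-4), 0)*(-11))*((P*5)*1) = (0*(-11))*(-4*5*1) = 0*(-20*1) = 0*(-20) = 0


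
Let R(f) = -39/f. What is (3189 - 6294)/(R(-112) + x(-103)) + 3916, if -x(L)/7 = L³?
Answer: 3354829047652/856698007 ≈ 3916.0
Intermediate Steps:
x(L) = -7*L³
(3189 - 6294)/(R(-112) + x(-103)) + 3916 = (3189 - 6294)/(-39/(-112) - 7*(-103)³) + 3916 = -3105/(-39*(-1/112) - 7*(-1092727)) + 3916 = -3105/(39/112 + 7649089) + 3916 = -3105/856698007/112 + 3916 = -3105*112/856698007 + 3916 = -347760/856698007 + 3916 = 3354829047652/856698007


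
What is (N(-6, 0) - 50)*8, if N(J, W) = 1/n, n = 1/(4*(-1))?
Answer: -432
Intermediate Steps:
n = -¼ (n = 1/(-4) = -¼ ≈ -0.25000)
N(J, W) = -4 (N(J, W) = 1/(-¼) = -4)
(N(-6, 0) - 50)*8 = (-4 - 50)*8 = -54*8 = -432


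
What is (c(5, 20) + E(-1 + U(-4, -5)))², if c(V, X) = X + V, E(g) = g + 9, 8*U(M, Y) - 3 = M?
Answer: 69169/64 ≈ 1080.8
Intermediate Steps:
U(M, Y) = 3/8 + M/8
E(g) = 9 + g
c(V, X) = V + X
(c(5, 20) + E(-1 + U(-4, -5)))² = ((5 + 20) + (9 + (-1 + (3/8 + (⅛)*(-4)))))² = (25 + (9 + (-1 + (3/8 - ½))))² = (25 + (9 + (-1 - ⅛)))² = (25 + (9 - 9/8))² = (25 + 63/8)² = (263/8)² = 69169/64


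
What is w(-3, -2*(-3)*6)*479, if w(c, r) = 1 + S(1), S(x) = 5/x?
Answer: 2874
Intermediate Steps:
w(c, r) = 6 (w(c, r) = 1 + 5/1 = 1 + 5*1 = 1 + 5 = 6)
w(-3, -2*(-3)*6)*479 = 6*479 = 2874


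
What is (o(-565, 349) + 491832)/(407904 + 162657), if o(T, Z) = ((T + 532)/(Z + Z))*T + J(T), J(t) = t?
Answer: 342923011/398251578 ≈ 0.86107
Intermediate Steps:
o(T, Z) = T + T*(532 + T)/(2*Z) (o(T, Z) = ((T + 532)/(Z + Z))*T + T = ((532 + T)/((2*Z)))*T + T = ((532 + T)*(1/(2*Z)))*T + T = ((532 + T)/(2*Z))*T + T = T*(532 + T)/(2*Z) + T = T + T*(532 + T)/(2*Z))
(o(-565, 349) + 491832)/(407904 + 162657) = ((½)*(-565)*(532 - 565 + 2*349)/349 + 491832)/(407904 + 162657) = ((½)*(-565)*(1/349)*(532 - 565 + 698) + 491832)/570561 = ((½)*(-565)*(1/349)*665 + 491832)*(1/570561) = (-375725/698 + 491832)*(1/570561) = (342923011/698)*(1/570561) = 342923011/398251578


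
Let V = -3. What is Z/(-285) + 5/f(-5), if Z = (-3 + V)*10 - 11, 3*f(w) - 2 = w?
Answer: -1354/285 ≈ -4.7509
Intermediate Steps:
f(w) = 2/3 + w/3
Z = -71 (Z = (-3 - 3)*10 - 11 = -6*10 - 11 = -60 - 11 = -71)
Z/(-285) + 5/f(-5) = -71/(-285) + 5/(2/3 + (1/3)*(-5)) = -71*(-1/285) + 5/(2/3 - 5/3) = 71/285 + 5/(-1) = 71/285 + 5*(-1) = 71/285 - 5 = -1354/285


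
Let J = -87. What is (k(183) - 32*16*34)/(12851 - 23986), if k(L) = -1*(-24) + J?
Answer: 17471/11135 ≈ 1.5690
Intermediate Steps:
k(L) = -63 (k(L) = -1*(-24) - 87 = 24 - 87 = -63)
(k(183) - 32*16*34)/(12851 - 23986) = (-63 - 32*16*34)/(12851 - 23986) = (-63 - 512*34)/(-11135) = (-63 - 17408)*(-1/11135) = -17471*(-1/11135) = 17471/11135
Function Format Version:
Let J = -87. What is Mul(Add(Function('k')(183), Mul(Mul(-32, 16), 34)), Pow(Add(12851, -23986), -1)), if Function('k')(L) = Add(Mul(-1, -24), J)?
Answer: Rational(17471, 11135) ≈ 1.5690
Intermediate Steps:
Function('k')(L) = -63 (Function('k')(L) = Add(Mul(-1, -24), -87) = Add(24, -87) = -63)
Mul(Add(Function('k')(183), Mul(Mul(-32, 16), 34)), Pow(Add(12851, -23986), -1)) = Mul(Add(-63, Mul(Mul(-32, 16), 34)), Pow(Add(12851, -23986), -1)) = Mul(Add(-63, Mul(-512, 34)), Pow(-11135, -1)) = Mul(Add(-63, -17408), Rational(-1, 11135)) = Mul(-17471, Rational(-1, 11135)) = Rational(17471, 11135)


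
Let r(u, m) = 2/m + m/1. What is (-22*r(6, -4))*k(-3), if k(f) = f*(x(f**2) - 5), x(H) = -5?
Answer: 2970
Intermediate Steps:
r(u, m) = m + 2/m (r(u, m) = 2/m + m*1 = 2/m + m = m + 2/m)
k(f) = -10*f (k(f) = f*(-5 - 5) = f*(-10) = -10*f)
(-22*r(6, -4))*k(-3) = (-22*(-4 + 2/(-4)))*(-10*(-3)) = -22*(-4 + 2*(-1/4))*30 = -22*(-4 - 1/2)*30 = -22*(-9/2)*30 = 99*30 = 2970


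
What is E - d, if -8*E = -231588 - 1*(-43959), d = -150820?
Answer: 1394189/8 ≈ 1.7427e+5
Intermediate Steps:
E = 187629/8 (E = -(-231588 - 1*(-43959))/8 = -(-231588 + 43959)/8 = -⅛*(-187629) = 187629/8 ≈ 23454.)
E - d = 187629/8 - 1*(-150820) = 187629/8 + 150820 = 1394189/8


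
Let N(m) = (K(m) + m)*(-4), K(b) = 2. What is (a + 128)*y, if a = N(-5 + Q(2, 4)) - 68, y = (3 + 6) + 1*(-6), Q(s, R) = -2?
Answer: 240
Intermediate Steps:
N(m) = -8 - 4*m (N(m) = (2 + m)*(-4) = -8 - 4*m)
y = 3 (y = 9 - 6 = 3)
a = -48 (a = (-8 - 4*(-5 - 2)) - 68 = (-8 - 4*(-7)) - 68 = (-8 + 28) - 68 = 20 - 68 = -48)
(a + 128)*y = (-48 + 128)*3 = 80*3 = 240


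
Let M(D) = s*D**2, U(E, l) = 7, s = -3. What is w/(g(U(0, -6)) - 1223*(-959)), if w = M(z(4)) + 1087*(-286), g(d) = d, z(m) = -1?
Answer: -310885/1172864 ≈ -0.26506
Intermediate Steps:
M(D) = -3*D**2
w = -310885 (w = -3*(-1)**2 + 1087*(-286) = -3*1 - 310882 = -3 - 310882 = -310885)
w/(g(U(0, -6)) - 1223*(-959)) = -310885/(7 - 1223*(-959)) = -310885/(7 + 1172857) = -310885/1172864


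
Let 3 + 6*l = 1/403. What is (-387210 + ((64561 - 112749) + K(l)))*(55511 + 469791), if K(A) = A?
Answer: -276517284479372/1209 ≈ -2.2872e+11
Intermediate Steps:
l = -604/1209 (l = -1/2 + (1/6)/403 = -1/2 + (1/6)*(1/403) = -1/2 + 1/2418 = -604/1209 ≈ -0.49959)
(-387210 + ((64561 - 112749) + K(l)))*(55511 + 469791) = (-387210 + ((64561 - 112749) - 604/1209))*(55511 + 469791) = (-387210 + (-48188 - 604/1209))*525302 = (-387210 - 58259896/1209)*525302 = -526396786/1209*525302 = -276517284479372/1209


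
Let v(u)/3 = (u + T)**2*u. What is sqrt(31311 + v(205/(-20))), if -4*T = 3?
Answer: sqrt(110361)/2 ≈ 166.10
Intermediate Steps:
T = -3/4 (T = -1/4*3 = -3/4 ≈ -0.75000)
v(u) = 3*u*(-3/4 + u)**2 (v(u) = 3*((u - 3/4)**2*u) = 3*((-3/4 + u)**2*u) = 3*(u*(-3/4 + u)**2) = 3*u*(-3/4 + u)**2)
sqrt(31311 + v(205/(-20))) = sqrt(31311 + 3*(205/(-20))*(-3 + 4*(205/(-20)))**2/16) = sqrt(31311 + 3*(205*(-1/20))*(-3 + 4*(205*(-1/20)))**2/16) = sqrt(31311 + (3/16)*(-41/4)*(-3 + 4*(-41/4))**2) = sqrt(31311 + (3/16)*(-41/4)*(-3 - 41)**2) = sqrt(31311 + (3/16)*(-41/4)*(-44)**2) = sqrt(31311 + (3/16)*(-41/4)*1936) = sqrt(31311 - 14883/4) = sqrt(110361/4) = sqrt(110361)/2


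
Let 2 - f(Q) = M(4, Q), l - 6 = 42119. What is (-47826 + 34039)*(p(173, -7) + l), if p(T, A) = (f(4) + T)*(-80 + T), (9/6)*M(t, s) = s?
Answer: -801741624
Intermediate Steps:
l = 42125 (l = 6 + 42119 = 42125)
M(t, s) = 2*s/3
f(Q) = 2 - 2*Q/3
p(T, A) = (-80 + T)*(-2/3 + T) (p(T, A) = ((2 - 2/3*4) + T)*(-80 + T) = ((2 - 8/3) + T)*(-80 + T) = (-2/3 + T)*(-80 + T) = (-80 + T)*(-2/3 + T))
(-47826 + 34039)*(p(173, -7) + l) = (-47826 + 34039)*((160/3 + 173**2 - 242/3*173) + 42125) = -13787*((160/3 + 29929 - 41866/3) + 42125) = -13787*(16027 + 42125) = -13787*58152 = -801741624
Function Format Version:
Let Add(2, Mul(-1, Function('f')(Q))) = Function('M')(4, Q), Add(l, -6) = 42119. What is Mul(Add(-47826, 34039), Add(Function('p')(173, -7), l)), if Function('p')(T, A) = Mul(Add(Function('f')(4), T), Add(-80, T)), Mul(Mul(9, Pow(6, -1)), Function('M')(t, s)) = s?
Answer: -801741624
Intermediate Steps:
l = 42125 (l = Add(6, 42119) = 42125)
Function('M')(t, s) = Mul(Rational(2, 3), s)
Function('f')(Q) = Add(2, Mul(Rational(-2, 3), Q)) (Function('f')(Q) = Add(2, Mul(-1, Mul(Rational(2, 3), Q))) = Add(2, Mul(Rational(-2, 3), Q)))
Function('p')(T, A) = Mul(Add(-80, T), Add(Rational(-2, 3), T)) (Function('p')(T, A) = Mul(Add(Add(2, Mul(Rational(-2, 3), 4)), T), Add(-80, T)) = Mul(Add(Add(2, Rational(-8, 3)), T), Add(-80, T)) = Mul(Add(Rational(-2, 3), T), Add(-80, T)) = Mul(Add(-80, T), Add(Rational(-2, 3), T)))
Mul(Add(-47826, 34039), Add(Function('p')(173, -7), l)) = Mul(Add(-47826, 34039), Add(Add(Rational(160, 3), Pow(173, 2), Mul(Rational(-242, 3), 173)), 42125)) = Mul(-13787, Add(Add(Rational(160, 3), 29929, Rational(-41866, 3)), 42125)) = Mul(-13787, Add(16027, 42125)) = Mul(-13787, 58152) = -801741624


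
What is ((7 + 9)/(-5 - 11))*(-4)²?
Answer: -16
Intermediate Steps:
((7 + 9)/(-5 - 11))*(-4)² = (16/(-16))*16 = (16*(-1/16))*16 = -1*16 = -16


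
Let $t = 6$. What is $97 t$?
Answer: $582$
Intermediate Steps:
$97 t = 97 \cdot 6 = 582$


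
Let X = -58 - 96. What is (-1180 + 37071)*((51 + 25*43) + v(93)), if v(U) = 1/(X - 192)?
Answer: 13982954145/346 ≈ 4.0413e+7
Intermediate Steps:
X = -154
v(U) = -1/346 (v(U) = 1/(-154 - 192) = 1/(-346) = -1/346)
(-1180 + 37071)*((51 + 25*43) + v(93)) = (-1180 + 37071)*((51 + 25*43) - 1/346) = 35891*((51 + 1075) - 1/346) = 35891*(1126 - 1/346) = 35891*(389595/346) = 13982954145/346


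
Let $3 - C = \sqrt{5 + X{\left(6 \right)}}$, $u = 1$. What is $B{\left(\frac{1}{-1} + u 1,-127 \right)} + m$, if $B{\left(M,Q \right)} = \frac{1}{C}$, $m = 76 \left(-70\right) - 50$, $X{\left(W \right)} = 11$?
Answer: $-5371$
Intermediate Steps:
$m = -5370$ ($m = -5320 - 50 = -5370$)
$C = -1$ ($C = 3 - \sqrt{5 + 11} = 3 - \sqrt{16} = 3 - 4 = -1$)
$B{\left(M,Q \right)} = -1$ ($B{\left(M,Q \right)} = \frac{1}{-1} = -1$)
$B{\left(\frac{1}{-1} + u 1,-127 \right)} + m = -1 - 5370 = -5371$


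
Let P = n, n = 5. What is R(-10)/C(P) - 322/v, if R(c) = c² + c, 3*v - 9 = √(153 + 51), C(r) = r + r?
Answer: 3267/41 - 644*√51/41 ≈ -32.490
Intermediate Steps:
P = 5
C(r) = 2*r
v = 3 + 2*√51/3 (v = 3 + √(153 + 51)/3 = 3 + √204/3 = 3 + (2*√51)/3 = 3 + 2*√51/3 ≈ 7.7610)
R(c) = c + c²
R(-10)/C(P) - 322/v = (-10*(1 - 10))/((2*5)) - 322/(3 + 2*√51/3) = -10*(-9)/10 - 322/(3 + 2*√51/3) = 90*(⅒) - 322/(3 + 2*√51/3) = 9 - 322/(3 + 2*√51/3)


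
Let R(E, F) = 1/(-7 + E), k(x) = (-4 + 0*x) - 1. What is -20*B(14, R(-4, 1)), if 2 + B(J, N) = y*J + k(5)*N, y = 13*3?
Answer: -119780/11 ≈ -10889.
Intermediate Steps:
k(x) = -5 (k(x) = (-4 + 0) - 1 = -4 - 1 = -5)
y = 39
B(J, N) = -2 - 5*N + 39*J (B(J, N) = -2 + (39*J - 5*N) = -2 + (-5*N + 39*J) = -2 - 5*N + 39*J)
-20*B(14, R(-4, 1)) = -20*(-2 - 5/(-7 - 4) + 39*14) = -20*(-2 - 5/(-11) + 546) = -20*(-2 - 5*(-1/11) + 546) = -20*(-2 + 5/11 + 546) = -20*5989/11 = -119780/11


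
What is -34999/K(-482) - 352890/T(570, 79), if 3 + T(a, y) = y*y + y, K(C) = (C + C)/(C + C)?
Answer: -221441573/6317 ≈ -35055.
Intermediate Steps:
K(C) = 1 (K(C) = (2*C)/((2*C)) = (2*C)*(1/(2*C)) = 1)
T(a, y) = -3 + y + y² (T(a, y) = -3 + (y*y + y) = -3 + (y² + y) = -3 + (y + y²) = -3 + y + y²)
-34999/K(-482) - 352890/T(570, 79) = -34999/1 - 352890/(-3 + 79 + 79²) = -34999*1 - 352890/(-3 + 79 + 6241) = -34999 - 352890/6317 = -221441573/6317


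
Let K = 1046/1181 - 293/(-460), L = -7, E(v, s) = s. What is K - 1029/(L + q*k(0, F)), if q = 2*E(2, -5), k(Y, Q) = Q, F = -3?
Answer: -23477787/543260 ≈ -43.216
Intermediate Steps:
K = 827193/543260 (K = 1046*(1/1181) - 293*(-1/460) = 1046/1181 + 293/460 = 827193/543260 ≈ 1.5226)
q = -10 (q = 2*(-5) = -10)
K - 1029/(L + q*k(0, F)) = 827193/543260 - 1029/(-7 - 10*(-3)) = 827193/543260 - 1029/(-7 + 30) = 827193/543260 - 1029/23 = -23477787/543260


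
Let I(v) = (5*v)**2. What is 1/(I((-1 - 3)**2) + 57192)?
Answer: 1/63592 ≈ 1.5725e-5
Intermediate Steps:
I(v) = 25*v**2
1/(I((-1 - 3)**2) + 57192) = 1/(25*((-1 - 3)**2)**2 + 57192) = 1/(25*((-4)**2)**2 + 57192) = 1/(25*16**2 + 57192) = 1/(25*256 + 57192) = 1/(6400 + 57192) = 1/63592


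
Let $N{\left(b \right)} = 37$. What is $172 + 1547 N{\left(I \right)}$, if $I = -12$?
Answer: $57411$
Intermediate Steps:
$172 + 1547 N{\left(I \right)} = 172 + 1547 \cdot 37 = 172 + 57239 = 57411$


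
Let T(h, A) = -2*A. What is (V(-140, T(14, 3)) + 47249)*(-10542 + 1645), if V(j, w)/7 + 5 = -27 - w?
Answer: -418755099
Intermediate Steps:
V(j, w) = -224 - 7*w (V(j, w) = -35 + 7*(-27 - w) = -35 + (-189 - 7*w) = -224 - 7*w)
(V(-140, T(14, 3)) + 47249)*(-10542 + 1645) = ((-224 - (-14)*3) + 47249)*(-10542 + 1645) = ((-224 - 7*(-6)) + 47249)*(-8897) = ((-224 + 42) + 47249)*(-8897) = (-182 + 47249)*(-8897) = 47067*(-8897) = -418755099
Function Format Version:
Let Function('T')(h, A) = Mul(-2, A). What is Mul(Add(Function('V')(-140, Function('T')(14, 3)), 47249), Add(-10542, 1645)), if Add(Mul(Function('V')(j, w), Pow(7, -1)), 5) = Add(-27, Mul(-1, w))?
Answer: -418755099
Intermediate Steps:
Function('V')(j, w) = Add(-224, Mul(-7, w)) (Function('V')(j, w) = Add(-35, Mul(7, Add(-27, Mul(-1, w)))) = Add(-35, Add(-189, Mul(-7, w))) = Add(-224, Mul(-7, w)))
Mul(Add(Function('V')(-140, Function('T')(14, 3)), 47249), Add(-10542, 1645)) = Mul(Add(Add(-224, Mul(-7, Mul(-2, 3))), 47249), Add(-10542, 1645)) = Mul(Add(Add(-224, Mul(-7, -6)), 47249), -8897) = Mul(Add(Add(-224, 42), 47249), -8897) = Mul(Add(-182, 47249), -8897) = Mul(47067, -8897) = -418755099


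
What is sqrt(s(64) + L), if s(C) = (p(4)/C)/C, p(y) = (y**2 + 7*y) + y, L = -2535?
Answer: I*sqrt(648957)/16 ≈ 50.349*I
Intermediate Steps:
p(y) = y**2 + 8*y
s(C) = 48/C**2 (s(C) = ((4*(8 + 4))/C)/C = ((4*12)/C)/C = (48/C)/C = 48/C**2)
sqrt(s(64) + L) = sqrt(48/64**2 - 2535) = sqrt(48*(1/4096) - 2535) = sqrt(3/256 - 2535) = sqrt(-648957/256) = I*sqrt(648957)/16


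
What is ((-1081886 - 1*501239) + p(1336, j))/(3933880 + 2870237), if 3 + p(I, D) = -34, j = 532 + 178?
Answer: -1583162/6804117 ≈ -0.23268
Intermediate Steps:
j = 710
p(I, D) = -37 (p(I, D) = -3 - 34 = -37)
((-1081886 - 1*501239) + p(1336, j))/(3933880 + 2870237) = ((-1081886 - 1*501239) - 37)/(3933880 + 2870237) = ((-1081886 - 501239) - 37)/6804117 = (-1583125 - 37)*(1/6804117) = -1583162*1/6804117 = -1583162/6804117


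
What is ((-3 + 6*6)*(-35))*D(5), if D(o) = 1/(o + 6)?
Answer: -105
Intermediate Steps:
D(o) = 1/(6 + o)
((-3 + 6*6)*(-35))*D(5) = ((-3 + 6*6)*(-35))/(6 + 5) = ((-3 + 36)*(-35))/11 = (33*(-35))*(1/11) = -1155*1/11 = -105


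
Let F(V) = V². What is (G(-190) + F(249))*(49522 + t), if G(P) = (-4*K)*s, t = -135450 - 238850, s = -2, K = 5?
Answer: -20149551898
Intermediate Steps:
t = -374300
G(P) = 40 (G(P) = -4*5*(-2) = -20*(-2) = 40)
(G(-190) + F(249))*(49522 + t) = (40 + 249²)*(49522 - 374300) = (40 + 62001)*(-324778) = 62041*(-324778) = -20149551898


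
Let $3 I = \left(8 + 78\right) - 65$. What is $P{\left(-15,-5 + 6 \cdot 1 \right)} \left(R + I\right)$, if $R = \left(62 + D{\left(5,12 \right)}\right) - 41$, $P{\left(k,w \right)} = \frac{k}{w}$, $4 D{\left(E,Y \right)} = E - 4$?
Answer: $- \frac{1695}{4} \approx -423.75$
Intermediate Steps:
$I = 7$ ($I = \frac{\left(8 + 78\right) - 65}{3} = \frac{86 - 65}{3} = \frac{1}{3} \cdot 21 = 7$)
$D{\left(E,Y \right)} = -1 + \frac{E}{4}$ ($D{\left(E,Y \right)} = \frac{E - 4}{4} = \frac{-4 + E}{4} = -1 + \frac{E}{4}$)
$R = \frac{85}{4}$ ($R = \left(62 + \left(-1 + \frac{1}{4} \cdot 5\right)\right) - 41 = \left(62 + \left(-1 + \frac{5}{4}\right)\right) - 41 = \left(62 + \frac{1}{4}\right) - 41 = \frac{249}{4} - 41 = \frac{85}{4} \approx 21.25$)
$P{\left(-15,-5 + 6 \cdot 1 \right)} \left(R + I\right) = - \frac{15}{-5 + 6 \cdot 1} \left(\frac{85}{4} + 7\right) = - \frac{15}{-5 + 6} \cdot \frac{113}{4} = - \frac{15}{1} \cdot \frac{113}{4} = \left(-15\right) 1 \cdot \frac{113}{4} = \left(-15\right) \frac{113}{4} = - \frac{1695}{4}$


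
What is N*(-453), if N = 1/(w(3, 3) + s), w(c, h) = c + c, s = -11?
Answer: 453/5 ≈ 90.600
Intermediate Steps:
w(c, h) = 2*c
N = -⅕ (N = 1/(2*3 - 11) = 1/(6 - 11) = 1/(-5) = -⅕ ≈ -0.20000)
N*(-453) = -⅕*(-453) = 453/5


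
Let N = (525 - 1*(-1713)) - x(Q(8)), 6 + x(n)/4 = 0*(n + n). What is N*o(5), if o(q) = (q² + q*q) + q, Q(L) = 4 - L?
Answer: 124410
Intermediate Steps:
x(n) = -24 (x(n) = -24 + 4*(0*(n + n)) = -24 + 4*(0*(2*n)) = -24 + 4*0 = -24 + 0 = -24)
N = 2262 (N = (525 - 1*(-1713)) - 1*(-24) = (525 + 1713) + 24 = 2238 + 24 = 2262)
o(q) = q + 2*q² (o(q) = (q² + q²) + q = 2*q² + q = q + 2*q²)
N*o(5) = 2262*(5*(1 + 2*5)) = 2262*(5*(1 + 10)) = 2262*(5*11) = 2262*55 = 124410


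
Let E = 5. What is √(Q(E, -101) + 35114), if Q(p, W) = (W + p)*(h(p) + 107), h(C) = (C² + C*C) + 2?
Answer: 5*√794 ≈ 140.89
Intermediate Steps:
h(C) = 2 + 2*C² (h(C) = (C² + C²) + 2 = 2*C² + 2 = 2 + 2*C²)
Q(p, W) = (109 + 2*p²)*(W + p) (Q(p, W) = (W + p)*((2 + 2*p²) + 107) = (W + p)*(109 + 2*p²) = (109 + 2*p²)*(W + p))
√(Q(E, -101) + 35114) = √((2*5³ + 109*(-101) + 109*5 + 2*(-101)*5²) + 35114) = √((2*125 - 11009 + 545 + 2*(-101)*25) + 35114) = √((250 - 11009 + 545 - 5050) + 35114) = √(-15264 + 35114) = √19850 = 5*√794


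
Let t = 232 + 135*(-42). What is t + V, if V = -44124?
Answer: -49562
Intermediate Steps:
t = -5438 (t = 232 - 5670 = -5438)
t + V = -5438 - 44124 = -49562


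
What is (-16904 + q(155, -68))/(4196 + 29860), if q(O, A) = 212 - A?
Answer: -2078/4257 ≈ -0.48814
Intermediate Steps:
(-16904 + q(155, -68))/(4196 + 29860) = (-16904 + (212 - 1*(-68)))/(4196 + 29860) = (-16904 + (212 + 68))/34056 = (-16904 + 280)*(1/34056) = -16624*1/34056 = -2078/4257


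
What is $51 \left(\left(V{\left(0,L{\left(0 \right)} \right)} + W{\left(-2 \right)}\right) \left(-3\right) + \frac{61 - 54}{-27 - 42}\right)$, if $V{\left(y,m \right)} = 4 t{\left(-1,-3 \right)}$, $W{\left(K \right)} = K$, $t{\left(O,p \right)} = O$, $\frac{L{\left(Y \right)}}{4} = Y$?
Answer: $\frac{20995}{23} \approx 912.83$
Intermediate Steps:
$L{\left(Y \right)} = 4 Y$
$V{\left(y,m \right)} = -4$ ($V{\left(y,m \right)} = 4 \left(-1\right) = -4$)
$51 \left(\left(V{\left(0,L{\left(0 \right)} \right)} + W{\left(-2 \right)}\right) \left(-3\right) + \frac{61 - 54}{-27 - 42}\right) = 51 \left(\left(-4 - 2\right) \left(-3\right) + \frac{61 - 54}{-27 - 42}\right) = 51 \left(\left(-6\right) \left(-3\right) + \frac{61 - 54}{-69}\right) = 51 \left(18 + 7 \left(- \frac{1}{69}\right)\right) = 51 \left(18 - \frac{7}{69}\right) = 51 \cdot \frac{1235}{69} = \frac{20995}{23}$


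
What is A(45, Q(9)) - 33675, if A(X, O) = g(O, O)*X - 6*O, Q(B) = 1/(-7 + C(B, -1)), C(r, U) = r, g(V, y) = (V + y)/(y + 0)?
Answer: -33588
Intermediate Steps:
g(V, y) = (V + y)/y
Q(B) = 1/(-7 + B)
A(X, O) = -6*O + 2*X (A(X, O) = ((O + O)/O)*X - 6*O = ((2*O)/O)*X - 6*O = 2*X - 6*O = -6*O + 2*X)
A(45, Q(9)) - 33675 = (-6/(-7 + 9) + 2*45) - 33675 = (-6/2 + 90) - 33675 = (-6*½ + 90) - 33675 = (-3 + 90) - 33675 = 87 - 33675 = -33588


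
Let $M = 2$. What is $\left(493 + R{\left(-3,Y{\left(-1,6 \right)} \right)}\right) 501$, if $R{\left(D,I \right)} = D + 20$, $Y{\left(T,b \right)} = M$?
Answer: $255510$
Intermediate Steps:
$Y{\left(T,b \right)} = 2$
$R{\left(D,I \right)} = 20 + D$
$\left(493 + R{\left(-3,Y{\left(-1,6 \right)} \right)}\right) 501 = \left(493 + \left(20 - 3\right)\right) 501 = \left(493 + 17\right) 501 = 510 \cdot 501 = 255510$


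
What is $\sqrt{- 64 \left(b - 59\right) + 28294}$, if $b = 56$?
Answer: $\sqrt{28486} \approx 168.78$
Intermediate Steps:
$\sqrt{- 64 \left(b - 59\right) + 28294} = \sqrt{- 64 \left(56 - 59\right) + 28294} = \sqrt{\left(-64\right) \left(-3\right) + 28294} = \sqrt{192 + 28294} = \sqrt{28486}$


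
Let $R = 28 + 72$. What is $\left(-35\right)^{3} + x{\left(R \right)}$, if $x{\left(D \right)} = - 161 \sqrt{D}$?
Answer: $-44485$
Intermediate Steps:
$R = 100$
$\left(-35\right)^{3} + x{\left(R \right)} = \left(-35\right)^{3} - 161 \sqrt{100} = -42875 - 1610 = -44485$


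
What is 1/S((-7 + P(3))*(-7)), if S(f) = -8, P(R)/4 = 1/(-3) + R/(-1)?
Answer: -1/8 ≈ -0.12500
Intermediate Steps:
P(R) = -4/3 - 4*R (P(R) = 4*(1/(-3) + R/(-1)) = 4*(1*(-1/3) + R*(-1)) = 4*(-1/3 - R) = -4/3 - 4*R)
1/S((-7 + P(3))*(-7)) = 1/(-8) = -1/8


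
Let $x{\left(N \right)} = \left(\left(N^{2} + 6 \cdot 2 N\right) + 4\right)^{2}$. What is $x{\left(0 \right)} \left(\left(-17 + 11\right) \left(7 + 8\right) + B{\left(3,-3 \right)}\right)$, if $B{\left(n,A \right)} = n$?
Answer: $-1392$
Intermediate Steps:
$x{\left(N \right)} = \left(4 + N^{2} + 12 N\right)^{2}$ ($x{\left(N \right)} = \left(\left(N^{2} + 12 N\right) + 4\right)^{2} = \left(4 + N^{2} + 12 N\right)^{2}$)
$x{\left(0 \right)} \left(\left(-17 + 11\right) \left(7 + 8\right) + B{\left(3,-3 \right)}\right) = \left(4 + 0^{2} + 12 \cdot 0\right)^{2} \left(\left(-17 + 11\right) \left(7 + 8\right) + 3\right) = \left(4 + 0 + 0\right)^{2} \left(\left(-6\right) 15 + 3\right) = 4^{2} \left(-90 + 3\right) = 16 \left(-87\right) = -1392$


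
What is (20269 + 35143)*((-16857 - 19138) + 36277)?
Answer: 15626184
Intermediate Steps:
(20269 + 35143)*((-16857 - 19138) + 36277) = 55412*(-35995 + 36277) = 55412*282 = 15626184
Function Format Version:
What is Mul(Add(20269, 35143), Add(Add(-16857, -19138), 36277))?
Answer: 15626184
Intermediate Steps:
Mul(Add(20269, 35143), Add(Add(-16857, -19138), 36277)) = Mul(55412, Add(-35995, 36277)) = Mul(55412, 282) = 15626184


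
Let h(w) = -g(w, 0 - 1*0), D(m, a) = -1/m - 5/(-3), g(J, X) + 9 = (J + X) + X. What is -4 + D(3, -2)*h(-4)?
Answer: 40/3 ≈ 13.333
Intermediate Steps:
g(J, X) = -9 + J + 2*X (g(J, X) = -9 + ((J + X) + X) = -9 + (J + 2*X) = -9 + J + 2*X)
D(m, a) = 5/3 - 1/m (D(m, a) = -1/m - 5*(-1/3) = -1/m + 5/3 = 5/3 - 1/m)
h(w) = 9 - w (h(w) = -(-9 + w + 2*(0 - 1*0)) = -(-9 + w + 2*(0 + 0)) = -(-9 + w + 2*0) = -(-9 + w + 0) = -(-9 + w) = 9 - w)
-4 + D(3, -2)*h(-4) = -4 + (5/3 - 1/3)*(9 - 1*(-4)) = -4 + (5/3 - 1*1/3)*(9 + 4) = -4 + (5/3 - 1/3)*13 = -4 + (4/3)*13 = -4 + 52/3 = 40/3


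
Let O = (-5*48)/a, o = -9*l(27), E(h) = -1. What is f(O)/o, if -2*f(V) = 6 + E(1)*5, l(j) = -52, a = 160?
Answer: -1/936 ≈ -0.0010684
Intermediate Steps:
o = 468 (o = -9*(-52) = 468)
O = -3/2 (O = -5*48/160 = -240*1/160 = -3/2 ≈ -1.5000)
f(V) = -½ (f(V) = -(6 - 1*5)/2 = -(6 - 5)/2 = -½*1 = -½)
f(O)/o = -½/468 = -½*1/468 = -1/936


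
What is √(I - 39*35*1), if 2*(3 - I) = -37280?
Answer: √17278 ≈ 131.45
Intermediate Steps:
I = 18643 (I = 3 - ½*(-37280) = 3 + 18640 = 18643)
√(I - 39*35*1) = √(18643 - 39*35*1) = √(18643 - 1365*1) = √(18643 - 1365) = √17278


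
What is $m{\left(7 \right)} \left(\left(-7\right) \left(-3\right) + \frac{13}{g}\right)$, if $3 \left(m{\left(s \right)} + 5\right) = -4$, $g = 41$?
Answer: $- \frac{16606}{123} \approx -135.01$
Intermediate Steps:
$m{\left(s \right)} = - \frac{19}{3}$ ($m{\left(s \right)} = -5 + \frac{1}{3} \left(-4\right) = -5 - \frac{4}{3} = - \frac{19}{3}$)
$m{\left(7 \right)} \left(\left(-7\right) \left(-3\right) + \frac{13}{g}\right) = - \frac{19 \left(\left(-7\right) \left(-3\right) + \frac{13}{41}\right)}{3} = - \frac{19 \left(21 + 13 \cdot \frac{1}{41}\right)}{3} = - \frac{19 \left(21 + \frac{13}{41}\right)}{3} = \left(- \frac{19}{3}\right) \frac{874}{41} = - \frac{16606}{123}$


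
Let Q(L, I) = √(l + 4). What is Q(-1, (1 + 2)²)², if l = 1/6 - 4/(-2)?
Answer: 37/6 ≈ 6.1667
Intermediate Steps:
l = 13/6 (l = 1*(⅙) - 4*(-½) = ⅙ + 2 = 13/6 ≈ 2.1667)
Q(L, I) = √222/6 (Q(L, I) = √(13/6 + 4) = √(37/6) = √222/6)
Q(-1, (1 + 2)²)² = (√222/6)² = 37/6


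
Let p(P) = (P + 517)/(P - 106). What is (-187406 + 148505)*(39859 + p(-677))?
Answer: -404696919019/261 ≈ -1.5506e+9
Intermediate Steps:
p(P) = (517 + P)/(-106 + P)
(-187406 + 148505)*(39859 + p(-677)) = (-187406 + 148505)*(39859 + (517 - 677)/(-106 - 677)) = -38901*(39859 - 160/(-783)) = -38901*(39859 - 1/783*(-160)) = -38901*(39859 + 160/783) = -38901*31209757/783 = -404696919019/261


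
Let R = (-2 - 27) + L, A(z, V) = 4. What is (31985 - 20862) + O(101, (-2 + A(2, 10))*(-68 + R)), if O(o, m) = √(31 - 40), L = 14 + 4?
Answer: 11123 + 3*I ≈ 11123.0 + 3.0*I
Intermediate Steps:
L = 18
R = -11 (R = (-2 - 27) + 18 = -29 + 18 = -11)
O(o, m) = 3*I (O(o, m) = √(-9) = 3*I)
(31985 - 20862) + O(101, (-2 + A(2, 10))*(-68 + R)) = (31985 - 20862) + 3*I = 11123 + 3*I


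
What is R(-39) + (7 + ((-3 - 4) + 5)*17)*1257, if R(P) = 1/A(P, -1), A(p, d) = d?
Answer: -33940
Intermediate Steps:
R(P) = -1 (R(P) = 1/(-1) = -1)
R(-39) + (7 + ((-3 - 4) + 5)*17)*1257 = -1 + (7 + ((-3 - 4) + 5)*17)*1257 = -1 + (7 + (-7 + 5)*17)*1257 = -1 + (7 - 2*17)*1257 = -1 + (7 - 34)*1257 = -1 - 27*1257 = -1 - 33939 = -33940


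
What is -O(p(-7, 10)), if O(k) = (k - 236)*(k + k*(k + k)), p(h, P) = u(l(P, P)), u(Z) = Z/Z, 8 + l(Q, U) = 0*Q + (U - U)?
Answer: 705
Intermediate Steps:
l(Q, U) = -8 (l(Q, U) = -8 + (0*Q + (U - U)) = -8 + (0 + 0) = -8 + 0 = -8)
u(Z) = 1
p(h, P) = 1
O(k) = (-236 + k)*(k + 2*k²) (O(k) = (-236 + k)*(k + k*(2*k)) = (-236 + k)*(k + 2*k²))
-O(p(-7, 10)) = -(-236 - 471*1 + 2*1²) = -(-236 - 471 + 2*1) = -(-236 - 471 + 2) = -(-705) = -1*(-705) = 705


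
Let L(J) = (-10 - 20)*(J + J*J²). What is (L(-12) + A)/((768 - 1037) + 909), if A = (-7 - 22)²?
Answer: 53041/640 ≈ 82.877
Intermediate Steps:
A = 841 (A = (-29)² = 841)
L(J) = -30*J - 30*J³ (L(J) = -30*(J + J³) = -30*J - 30*J³)
(L(-12) + A)/((768 - 1037) + 909) = (-30*(-12)*(1 + (-12)²) + 841)/((768 - 1037) + 909) = (-30*(-12)*(1 + 144) + 841)/(-269 + 909) = (-30*(-12)*145 + 841)/640 = (52200 + 841)*(1/640) = 53041*(1/640) = 53041/640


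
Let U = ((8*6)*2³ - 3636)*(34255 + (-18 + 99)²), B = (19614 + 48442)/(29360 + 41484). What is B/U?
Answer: -8507/1175422678176 ≈ -7.2374e-9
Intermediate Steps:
B = 17014/17711 (B = 68056/70844 = 68056*(1/70844) = 17014/17711 ≈ 0.96065)
U = -132733632 (U = (48*8 - 3636)*(34255 + 81²) = (384 - 3636)*(34255 + 6561) = -3252*40816 = -132733632)
B/U = (17014/17711)/(-132733632) = (17014/17711)*(-1/132733632) = -8507/1175422678176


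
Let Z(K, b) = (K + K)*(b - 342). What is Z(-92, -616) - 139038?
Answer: 37234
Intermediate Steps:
Z(K, b) = 2*K*(-342 + b) (Z(K, b) = (2*K)*(-342 + b) = 2*K*(-342 + b))
Z(-92, -616) - 139038 = 2*(-92)*(-342 - 616) - 139038 = 2*(-92)*(-958) - 139038 = 176272 - 139038 = 37234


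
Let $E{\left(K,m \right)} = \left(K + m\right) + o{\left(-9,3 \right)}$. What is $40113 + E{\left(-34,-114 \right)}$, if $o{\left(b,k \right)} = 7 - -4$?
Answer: $39976$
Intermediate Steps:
$o{\left(b,k \right)} = 11$ ($o{\left(b,k \right)} = 7 + 4 = 11$)
$E{\left(K,m \right)} = 11 + K + m$ ($E{\left(K,m \right)} = \left(K + m\right) + 11 = 11 + K + m$)
$40113 + E{\left(-34,-114 \right)} = 40113 - 137 = 39976$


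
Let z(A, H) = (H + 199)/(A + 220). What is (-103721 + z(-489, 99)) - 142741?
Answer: -66298576/269 ≈ -2.4646e+5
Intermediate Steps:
z(A, H) = (199 + H)/(220 + A)
(-103721 + z(-489, 99)) - 142741 = (-103721 + (199 + 99)/(220 - 489)) - 142741 = (-103721 + 298/(-269)) - 142741 = (-103721 - 1/269*298) - 142741 = (-103721 - 298/269) - 142741 = -27901247/269 - 142741 = -66298576/269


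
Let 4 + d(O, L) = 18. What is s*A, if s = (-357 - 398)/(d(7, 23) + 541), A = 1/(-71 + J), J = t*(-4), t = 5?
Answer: 151/10101 ≈ 0.014949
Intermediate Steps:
J = -20 (J = 5*(-4) = -20)
d(O, L) = 14 (d(O, L) = -4 + 18 = 14)
A = -1/91 (A = 1/(-71 - 20) = 1/(-91) = -1/91 ≈ -0.010989)
s = -151/111 (s = (-357 - 398)/(14 + 541) = -755/555 = -755*1/555 = -151/111 ≈ -1.3604)
s*A = -151/111*(-1/91) = 151/10101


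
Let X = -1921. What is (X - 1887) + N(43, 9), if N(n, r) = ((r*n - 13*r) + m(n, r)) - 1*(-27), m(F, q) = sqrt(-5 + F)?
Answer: -3511 + sqrt(38) ≈ -3504.8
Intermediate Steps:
N(n, r) = 27 + sqrt(-5 + n) - 13*r + n*r (N(n, r) = ((r*n - 13*r) + sqrt(-5 + n)) - 1*(-27) = ((n*r - 13*r) + sqrt(-5 + n)) + 27 = ((-13*r + n*r) + sqrt(-5 + n)) + 27 = (sqrt(-5 + n) - 13*r + n*r) + 27 = 27 + sqrt(-5 + n) - 13*r + n*r)
(X - 1887) + N(43, 9) = (-1921 - 1887) + (27 + sqrt(-5 + 43) - 13*9 + 43*9) = -3808 + (27 + sqrt(38) - 117 + 387) = -3808 + (297 + sqrt(38)) = -3511 + sqrt(38)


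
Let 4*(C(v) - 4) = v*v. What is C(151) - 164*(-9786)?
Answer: 6442433/4 ≈ 1.6106e+6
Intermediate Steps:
C(v) = 4 + v²/4 (C(v) = 4 + (v*v)/4 = 4 + v²/4)
C(151) - 164*(-9786) = (4 + (¼)*151²) - 164*(-9786) = (4 + (¼)*22801) - 1*(-1604904) = (4 + 22801/4) + 1604904 = 22817/4 + 1604904 = 6442433/4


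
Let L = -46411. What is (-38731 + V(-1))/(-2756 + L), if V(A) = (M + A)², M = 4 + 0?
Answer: 38722/49167 ≈ 0.78756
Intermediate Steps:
M = 4
V(A) = (4 + A)²
(-38731 + V(-1))/(-2756 + L) = (-38731 + (4 - 1)²)/(-2756 - 46411) = (-38731 + 3²)/(-49167) = (-38731 + 9)*(-1/49167) = -38722*(-1/49167) = 38722/49167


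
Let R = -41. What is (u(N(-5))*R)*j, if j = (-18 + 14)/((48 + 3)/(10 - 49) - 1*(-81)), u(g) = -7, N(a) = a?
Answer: -533/37 ≈ -14.405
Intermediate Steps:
j = -13/259 (j = -4/(51/(-39) + 81) = -4/(51*(-1/39) + 81) = -4/(-17/13 + 81) = -4/1036/13 = -4*13/1036 = -13/259 ≈ -0.050193)
(u(N(-5))*R)*j = -7*(-41)*(-13/259) = 287*(-13/259) = -533/37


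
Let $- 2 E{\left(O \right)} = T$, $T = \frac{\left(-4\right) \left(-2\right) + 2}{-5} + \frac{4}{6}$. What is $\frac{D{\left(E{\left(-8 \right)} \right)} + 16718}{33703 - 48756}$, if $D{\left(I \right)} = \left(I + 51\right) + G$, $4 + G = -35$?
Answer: $- \frac{50192}{45159} \approx -1.1115$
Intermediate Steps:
$G = -39$ ($G = -4 - 35 = -39$)
$T = - \frac{4}{3}$ ($T = \left(8 + 2\right) \left(- \frac{1}{5}\right) + 4 \cdot \frac{1}{6} = 10 \left(- \frac{1}{5}\right) + \frac{2}{3} = -2 + \frac{2}{3} = - \frac{4}{3} \approx -1.3333$)
$E{\left(O \right)} = \frac{2}{3}$ ($E{\left(O \right)} = \left(- \frac{1}{2}\right) \left(- \frac{4}{3}\right) = \frac{2}{3}$)
$D{\left(I \right)} = 12 + I$ ($D{\left(I \right)} = \left(I + 51\right) - 39 = \left(51 + I\right) - 39 = 12 + I$)
$\frac{D{\left(E{\left(-8 \right)} \right)} + 16718}{33703 - 48756} = \frac{\left(12 + \frac{2}{3}\right) + 16718}{33703 - 48756} = \frac{\frac{38}{3} + 16718}{-15053} = \frac{50192}{3} \left(- \frac{1}{15053}\right) = - \frac{50192}{45159}$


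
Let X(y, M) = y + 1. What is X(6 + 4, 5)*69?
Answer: 759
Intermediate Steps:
X(y, M) = 1 + y
X(6 + 4, 5)*69 = (1 + (6 + 4))*69 = (1 + 10)*69 = 11*69 = 759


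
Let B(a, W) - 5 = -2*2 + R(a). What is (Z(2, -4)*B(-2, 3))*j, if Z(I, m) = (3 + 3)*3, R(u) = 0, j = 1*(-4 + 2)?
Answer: -36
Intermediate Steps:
j = -2 (j = 1*(-2) = -2)
B(a, W) = 1 (B(a, W) = 5 + (-2*2 + 0) = 5 + (-4 + 0) = 5 - 4 = 1)
Z(I, m) = 18 (Z(I, m) = 6*3 = 18)
(Z(2, -4)*B(-2, 3))*j = (18*1)*(-2) = 18*(-2) = -36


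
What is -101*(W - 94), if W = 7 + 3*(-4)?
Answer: 9999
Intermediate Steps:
W = -5 (W = 7 - 12 = -5)
-101*(W - 94) = -101*(-5 - 94) = -101*(-99) = 9999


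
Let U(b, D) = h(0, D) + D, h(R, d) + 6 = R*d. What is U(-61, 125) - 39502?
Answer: -39383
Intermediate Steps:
h(R, d) = -6 + R*d
U(b, D) = -6 + D (U(b, D) = (-6 + 0*D) + D = (-6 + 0) + D = -6 + D)
U(-61, 125) - 39502 = (-6 + 125) - 39502 = 119 - 39502 = -39383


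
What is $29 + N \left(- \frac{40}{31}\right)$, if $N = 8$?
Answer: $\frac{579}{31} \approx 18.677$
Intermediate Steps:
$29 + N \left(- \frac{40}{31}\right) = 29 + 8 \left(- \frac{40}{31}\right) = 29 - \frac{320}{31} = \frac{579}{31}$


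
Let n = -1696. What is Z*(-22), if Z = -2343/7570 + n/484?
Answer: 3493183/41635 ≈ 83.900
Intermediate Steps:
Z = -3493183/915970 (Z = -2343/7570 - 1696/484 = -2343*1/7570 - 1696*1/484 = -2343/7570 - 424/121 = -3493183/915970 ≈ -3.8136)
Z*(-22) = -3493183/915970*(-22) = 3493183/41635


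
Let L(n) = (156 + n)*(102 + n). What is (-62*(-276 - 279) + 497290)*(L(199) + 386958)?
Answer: 262560372100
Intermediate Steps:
L(n) = (102 + n)*(156 + n)
(-62*(-276 - 279) + 497290)*(L(199) + 386958) = (-62*(-276 - 279) + 497290)*((15912 + 199**2 + 258*199) + 386958) = (-62*(-555) + 497290)*((15912 + 39601 + 51342) + 386958) = (34410 + 497290)*(106855 + 386958) = 531700*493813 = 262560372100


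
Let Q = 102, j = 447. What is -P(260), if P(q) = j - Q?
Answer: -345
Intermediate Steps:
P(q) = 345 (P(q) = 447 - 1*102 = 447 - 102 = 345)
-P(260) = -1*345 = -345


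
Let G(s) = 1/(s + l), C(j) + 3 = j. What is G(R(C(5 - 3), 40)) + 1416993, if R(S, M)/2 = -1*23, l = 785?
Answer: 1047157828/739 ≈ 1.4170e+6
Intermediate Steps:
C(j) = -3 + j
R(S, M) = -46 (R(S, M) = 2*(-1*23) = 2*(-23) = -46)
G(s) = 1/(785 + s) (G(s) = 1/(s + 785) = 1/(785 + s))
G(R(C(5 - 3), 40)) + 1416993 = 1/(785 - 46) + 1416993 = 1/739 + 1416993 = 1047157828/739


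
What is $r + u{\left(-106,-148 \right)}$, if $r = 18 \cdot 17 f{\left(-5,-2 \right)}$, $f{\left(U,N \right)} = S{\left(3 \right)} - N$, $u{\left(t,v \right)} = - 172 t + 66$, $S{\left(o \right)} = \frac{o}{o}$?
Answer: $19216$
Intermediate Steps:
$S{\left(o \right)} = 1$
$u{\left(t,v \right)} = 66 - 172 t$
$f{\left(U,N \right)} = 1 - N$
$r = 918$ ($r = 18 \cdot 17 \left(1 - -2\right) = 306 \left(1 + 2\right) = 306 \cdot 3 = 918$)
$r + u{\left(-106,-148 \right)} = 918 + \left(66 - -18232\right) = 918 + \left(66 + 18232\right) = 918 + 18298 = 19216$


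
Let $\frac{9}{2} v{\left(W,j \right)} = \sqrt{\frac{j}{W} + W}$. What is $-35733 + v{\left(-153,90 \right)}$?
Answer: $-35733 + \frac{2 i \sqrt{44387}}{153} \approx -35733.0 + 2.754 i$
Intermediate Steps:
$v{\left(W,j \right)} = \frac{2 \sqrt{W + \frac{j}{W}}}{9}$ ($v{\left(W,j \right)} = \frac{2 \sqrt{\frac{j}{W} + W}}{9} = \frac{2 \sqrt{W + \frac{j}{W}}}{9}$)
$-35733 + v{\left(-153,90 \right)} = -35733 + \frac{2 \sqrt{-153 + \frac{90}{-153}}}{9} = -35733 + \frac{2 \sqrt{-153 + 90 \left(- \frac{1}{153}\right)}}{9} = -35733 + \frac{2 \sqrt{-153 - \frac{10}{17}}}{9} = -35733 + \frac{2 \sqrt{- \frac{2611}{17}}}{9} = -35733 + \frac{2 \frac{i \sqrt{44387}}{17}}{9} = -35733 + \frac{2 i \sqrt{44387}}{153}$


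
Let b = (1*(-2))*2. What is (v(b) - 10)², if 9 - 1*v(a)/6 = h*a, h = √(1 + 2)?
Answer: 3664 + 2112*√3 ≈ 7322.1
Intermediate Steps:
h = √3 ≈ 1.7320
b = -4 (b = -2*2 = -4)
v(a) = 54 - 6*a*√3 (v(a) = 54 - 6*√3*a = 54 - 6*a*√3)
(v(b) - 10)² = ((54 - 6*(-4)*√3) - 10)² = ((54 + 24*√3) - 10)² = (44 + 24*√3)²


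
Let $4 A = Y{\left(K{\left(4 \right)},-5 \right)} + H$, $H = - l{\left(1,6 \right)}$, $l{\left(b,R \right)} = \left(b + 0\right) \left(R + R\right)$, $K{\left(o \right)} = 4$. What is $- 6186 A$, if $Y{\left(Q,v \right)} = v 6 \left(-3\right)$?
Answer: $-120627$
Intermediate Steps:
$l{\left(b,R \right)} = 2 R b$ ($l{\left(b,R \right)} = b 2 R = 2 R b$)
$H = -12$ ($H = - 2 \cdot 6 \cdot 1 = \left(-1\right) 12 = -12$)
$Y{\left(Q,v \right)} = - 18 v$ ($Y{\left(Q,v \right)} = 6 v \left(-3\right) = - 18 v$)
$A = \frac{39}{2}$ ($A = \frac{\left(-18\right) \left(-5\right) - 12}{4} = \frac{90 - 12}{4} = \frac{1}{4} \cdot 78 = \frac{39}{2} \approx 19.5$)
$- 6186 A = \left(-6186\right) \frac{39}{2} = -120627$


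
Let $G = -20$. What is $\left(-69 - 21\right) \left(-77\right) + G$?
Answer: $6910$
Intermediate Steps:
$\left(-69 - 21\right) \left(-77\right) + G = \left(-69 - 21\right) \left(-77\right) - 20 = \left(-90\right) \left(-77\right) - 20 = 6930 - 20 = 6910$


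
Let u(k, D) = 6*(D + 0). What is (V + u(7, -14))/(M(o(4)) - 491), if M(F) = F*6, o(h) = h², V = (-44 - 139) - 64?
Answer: 331/395 ≈ 0.83797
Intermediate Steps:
u(k, D) = 6*D
V = -247 (V = -183 - 64 = -247)
M(F) = 6*F
(V + u(7, -14))/(M(o(4)) - 491) = (-247 + 6*(-14))/(6*4² - 491) = (-247 - 84)/(6*16 - 491) = -331/(96 - 491) = -331/(-395) = -331*(-1/395) = 331/395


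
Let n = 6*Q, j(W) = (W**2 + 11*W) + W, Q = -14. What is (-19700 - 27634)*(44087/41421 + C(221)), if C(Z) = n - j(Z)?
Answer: 33706964723740/13807 ≈ 2.4413e+9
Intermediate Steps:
j(W) = W**2 + 12*W
n = -84 (n = 6*(-14) = -84)
C(Z) = -84 - Z*(12 + Z)
(-19700 - 27634)*(44087/41421 + C(221)) = (-19700 - 27634)*(44087/41421 + (-84 - 1*221*(12 + 221))) = -47334*(44087*(1/41421) + (-84 - 1*221*233)) = -47334*(44087/41421 + (-84 - 51493)) = -47334*(44087/41421 - 51577) = -47334*(-2136326830/41421) = 33706964723740/13807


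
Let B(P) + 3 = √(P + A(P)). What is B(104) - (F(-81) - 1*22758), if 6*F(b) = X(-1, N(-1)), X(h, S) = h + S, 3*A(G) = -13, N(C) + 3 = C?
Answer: 136535/6 + √897/3 ≈ 22766.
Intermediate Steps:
N(C) = -3 + C
A(G) = -13/3 (A(G) = (⅓)*(-13) = -13/3)
X(h, S) = S + h
F(b) = -⅚ (F(b) = ((-3 - 1) - 1)/6 = (-4 - 1)/6 = (⅙)*(-5) = -⅚)
B(P) = -3 + √(-13/3 + P) (B(P) = -3 + √(P - 13/3) = -3 + √(-13/3 + P))
B(104) - (F(-81) - 1*22758) = (-3 + √(-39 + 9*104)/3) - (-⅚ - 1*22758) = (-3 + √(-39 + 936)/3) - (-⅚ - 22758) = (-3 + √897/3) - 1*(-136553/6) = (-3 + √897/3) + 136553/6 = 136535/6 + √897/3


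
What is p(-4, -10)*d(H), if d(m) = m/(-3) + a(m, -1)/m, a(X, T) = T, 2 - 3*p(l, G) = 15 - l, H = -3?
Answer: -68/9 ≈ -7.5556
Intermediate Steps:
p(l, G) = -13/3 + l/3 (p(l, G) = ⅔ - (15 - l)/3 = ⅔ + (-5 + l/3) = -13/3 + l/3)
d(m) = -1/m - m/3 (d(m) = m/(-3) - 1/m = m*(-⅓) - 1/m = -m/3 - 1/m = -1/m - m/3)
p(-4, -10)*d(H) = (-13/3 + (⅓)*(-4))*(-1/(-3) - ⅓*(-3)) = (-13/3 - 4/3)*(-1*(-⅓) + 1) = -17*(⅓ + 1)/3 = -17/3*4/3 = -68/9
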